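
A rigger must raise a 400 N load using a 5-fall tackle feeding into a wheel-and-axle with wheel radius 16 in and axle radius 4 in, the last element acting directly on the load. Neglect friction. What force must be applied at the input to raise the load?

20 N

Block-and-tackle MA = number of supporting rope parts = 5.
Wheel-and-axle MA = R/r = 16/4 = 4.
Combined ideal MA = 5 × 4 = 20.
Effort = load / MA = 400 / 20 = 20 N.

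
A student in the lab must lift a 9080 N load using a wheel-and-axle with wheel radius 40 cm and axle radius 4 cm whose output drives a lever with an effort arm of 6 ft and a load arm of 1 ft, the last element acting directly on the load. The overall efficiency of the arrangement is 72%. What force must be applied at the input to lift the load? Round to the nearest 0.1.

210.2 N

Wheel-and-axle MA = R/r = 40/4 = 10.
Lever MA = effort arm / load arm = 6/1 = 6.
Combined ideal MA = 10 × 6 = 60.
Actual MA = 60 × 0.72 = 43.2.
Effort = load / actual MA = 9080 / 43.2 = 210.19 N.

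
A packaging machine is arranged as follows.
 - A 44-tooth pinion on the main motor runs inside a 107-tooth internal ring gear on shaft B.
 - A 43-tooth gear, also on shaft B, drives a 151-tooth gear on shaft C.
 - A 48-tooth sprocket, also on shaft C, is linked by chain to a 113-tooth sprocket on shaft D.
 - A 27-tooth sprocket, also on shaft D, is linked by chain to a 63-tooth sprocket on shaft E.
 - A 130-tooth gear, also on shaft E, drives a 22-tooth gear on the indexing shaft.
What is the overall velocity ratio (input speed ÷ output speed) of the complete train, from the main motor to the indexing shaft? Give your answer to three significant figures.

Each stage contributes driven/driver: internal gear 107/44 = 2.4318, gear mesh 151/43 = 3.5116, chain 113/48 = 2.3542, chain 63/27 = 2.3333, gear mesh 22/130 = 0.16923.
Overall: 2.4318 × 3.5116 × 2.3542 × 2.3333 × 0.16923 = 7.9384.

7.94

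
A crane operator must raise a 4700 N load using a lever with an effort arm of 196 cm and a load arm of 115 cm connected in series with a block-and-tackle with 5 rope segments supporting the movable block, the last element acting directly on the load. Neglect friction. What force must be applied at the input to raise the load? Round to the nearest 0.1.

551.5 N

Lever MA = effort arm / load arm = 196/115 = 1.7043.
Block-and-tackle MA = number of supporting rope parts = 5.
Combined ideal MA = 1.7043 × 5 = 8.5217.
Effort = load / MA = 4700 / 8.5217 = 551.53 N.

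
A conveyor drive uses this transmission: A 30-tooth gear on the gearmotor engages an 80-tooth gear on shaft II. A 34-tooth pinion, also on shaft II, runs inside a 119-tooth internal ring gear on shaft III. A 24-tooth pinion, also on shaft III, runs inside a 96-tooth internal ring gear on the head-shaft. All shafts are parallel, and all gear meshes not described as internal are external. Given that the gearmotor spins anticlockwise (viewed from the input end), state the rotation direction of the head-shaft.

clockwise

the gearmotor → shaft II: external mesh, 1 reversal → CW.
shaft II → shaft III: internal mesh, same direction → CW.
shaft III → the head-shaft: internal mesh, same direction → CW.
1 reversal in total — an odd number — so the head-shaft turns opposite to the gearmotor.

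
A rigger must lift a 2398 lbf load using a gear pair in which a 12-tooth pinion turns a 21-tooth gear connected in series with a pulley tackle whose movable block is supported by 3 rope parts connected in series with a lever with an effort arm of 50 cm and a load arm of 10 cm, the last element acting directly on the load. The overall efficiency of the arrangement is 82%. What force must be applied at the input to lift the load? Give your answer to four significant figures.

Gear pair MA = 21/12 = 1.75.
Block-and-tackle MA = number of supporting rope parts = 3.
Lever MA = effort arm / load arm = 50/10 = 5.
Combined ideal MA = 1.75 × 3 × 5 = 26.25.
Actual MA = 26.25 × 0.82 = 21.525.
Effort = load / actual MA = 2398 / 21.525 = 111.41 lbf.

111.4 lbf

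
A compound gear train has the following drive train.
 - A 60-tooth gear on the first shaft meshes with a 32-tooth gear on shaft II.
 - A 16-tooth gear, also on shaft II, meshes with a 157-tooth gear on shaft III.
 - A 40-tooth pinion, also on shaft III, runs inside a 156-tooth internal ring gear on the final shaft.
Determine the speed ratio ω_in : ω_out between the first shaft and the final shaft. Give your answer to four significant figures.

20.41

Each stage contributes driven/driver: gear mesh 32/60 = 0.53333, gear mesh 157/16 = 9.8125, internal gear 156/40 = 3.9.
Overall: 0.53333 × 9.8125 × 3.9 = 20.41.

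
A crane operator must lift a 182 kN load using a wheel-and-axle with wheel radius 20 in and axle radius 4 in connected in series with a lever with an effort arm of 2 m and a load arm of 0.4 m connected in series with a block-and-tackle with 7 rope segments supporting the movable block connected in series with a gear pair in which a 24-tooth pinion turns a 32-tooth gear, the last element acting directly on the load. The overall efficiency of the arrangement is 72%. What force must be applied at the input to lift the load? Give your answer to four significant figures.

1.083 kN

Wheel-and-axle MA = R/r = 20/4 = 5.
Lever MA = effort arm / load arm = 2/0.4 = 5.
Block-and-tackle MA = number of supporting rope parts = 7.
Gear pair MA = 32/24 = 1.3333.
Combined ideal MA = 5 × 5 × 7 × 1.3333 = 233.33.
Actual MA = 233.33 × 0.72 = 168.
Effort = load / actual MA = 182 / 168 = 1.0833 kN.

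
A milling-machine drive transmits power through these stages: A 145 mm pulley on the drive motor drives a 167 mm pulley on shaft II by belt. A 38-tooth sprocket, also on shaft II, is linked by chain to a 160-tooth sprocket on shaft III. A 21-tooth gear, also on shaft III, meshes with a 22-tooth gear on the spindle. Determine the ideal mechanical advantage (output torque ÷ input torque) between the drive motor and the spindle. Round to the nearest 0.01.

5.08

Each stage contributes driven/driver: belt 167/145 = 1.1517, chain 160/38 = 4.2105, gear mesh 22/21 = 1.0476.
Overall: 1.1517 × 4.2105 × 1.0476 = 5.0803.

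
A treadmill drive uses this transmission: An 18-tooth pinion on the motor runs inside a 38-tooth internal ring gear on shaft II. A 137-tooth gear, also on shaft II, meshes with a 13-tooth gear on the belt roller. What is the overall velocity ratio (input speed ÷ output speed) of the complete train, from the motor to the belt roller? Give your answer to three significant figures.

Each stage contributes driven/driver: internal gear 38/18 = 2.1111, gear mesh 13/137 = 0.094891.
Overall: 2.1111 × 0.094891 = 0.20032.

0.200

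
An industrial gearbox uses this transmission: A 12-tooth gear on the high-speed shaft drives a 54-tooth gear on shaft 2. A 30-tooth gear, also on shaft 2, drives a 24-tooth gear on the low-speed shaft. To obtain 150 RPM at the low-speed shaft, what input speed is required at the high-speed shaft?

540 RPM

Overall ratio R = 4.5 × 0.8 = 3.6.
Required input speed = output speed × R = 150 × 3.6 = 540 RPM.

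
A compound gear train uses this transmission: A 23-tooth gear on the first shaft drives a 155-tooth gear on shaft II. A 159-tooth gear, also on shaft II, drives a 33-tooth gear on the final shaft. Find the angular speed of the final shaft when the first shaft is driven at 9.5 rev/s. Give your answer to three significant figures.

gear mesh 155/23 = 6.7391 → 9.5/6.7391 = 1.4097 rev/s
gear mesh 33/159 = 0.20755 → 1.4097/0.20755 = 6.7921 rev/s

6.79 rev/s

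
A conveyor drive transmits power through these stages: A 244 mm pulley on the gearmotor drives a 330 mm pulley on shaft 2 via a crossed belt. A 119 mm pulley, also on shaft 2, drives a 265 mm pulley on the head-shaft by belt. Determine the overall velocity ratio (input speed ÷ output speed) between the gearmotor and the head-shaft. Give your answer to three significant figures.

3.01

Each stage contributes driven/driver: belt 330/244 = 1.3525, belt 265/119 = 2.2269.
Overall: 1.3525 × 2.2269 = 3.0118.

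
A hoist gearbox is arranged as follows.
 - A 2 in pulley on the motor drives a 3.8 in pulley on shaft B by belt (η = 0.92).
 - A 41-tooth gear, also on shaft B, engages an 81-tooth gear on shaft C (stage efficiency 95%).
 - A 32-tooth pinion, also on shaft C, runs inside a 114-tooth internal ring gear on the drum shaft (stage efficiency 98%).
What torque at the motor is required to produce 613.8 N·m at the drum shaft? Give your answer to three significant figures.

Overall ratio R = 1.9 × 1.9756 × 3.5625 = 13.372; overall efficiency η = 0.92 × 0.95 × 0.98 = 0.8565.
Input torque = output torque / (R × η) = 613.8 / (13.372 × 0.8565) = 53.59 N·m.

53.6 N·m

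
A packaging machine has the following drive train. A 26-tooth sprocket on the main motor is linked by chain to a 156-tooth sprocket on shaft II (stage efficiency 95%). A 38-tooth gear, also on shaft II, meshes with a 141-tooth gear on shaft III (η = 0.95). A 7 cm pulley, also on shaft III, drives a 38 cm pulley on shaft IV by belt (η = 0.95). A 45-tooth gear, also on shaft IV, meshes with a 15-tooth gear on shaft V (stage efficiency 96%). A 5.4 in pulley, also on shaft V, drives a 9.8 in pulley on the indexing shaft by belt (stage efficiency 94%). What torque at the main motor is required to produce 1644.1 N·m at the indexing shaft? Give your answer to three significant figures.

Overall ratio R = 6 × 3.7105 × 5.4286 × 0.33333 × 1.8148 = 73.111; overall efficiency η = 0.95 × 0.95 × 0.95 × 0.96 × 0.94 = 0.7737.
Input torque = output torque / (R × η) = 1644.1 / (73.111 × 0.7737) = 29.065 N·m.

29.1 N·m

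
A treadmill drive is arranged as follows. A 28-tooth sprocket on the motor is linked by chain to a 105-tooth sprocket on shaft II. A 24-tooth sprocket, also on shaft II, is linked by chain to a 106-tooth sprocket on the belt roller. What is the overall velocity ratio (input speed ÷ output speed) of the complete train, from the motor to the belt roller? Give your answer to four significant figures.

16.56

Each stage contributes driven/driver: chain 105/28 = 3.75, chain 106/24 = 4.4167.
Overall: 3.75 × 4.4167 = 16.562.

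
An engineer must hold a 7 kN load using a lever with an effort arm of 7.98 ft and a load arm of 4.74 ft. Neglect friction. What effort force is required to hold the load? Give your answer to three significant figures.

4.16 kN

Lever MA = effort arm / load arm = 7.98/4.74 = 1.6835.
Effort = load / MA = 7 / 1.6835 = 4.1579 kN.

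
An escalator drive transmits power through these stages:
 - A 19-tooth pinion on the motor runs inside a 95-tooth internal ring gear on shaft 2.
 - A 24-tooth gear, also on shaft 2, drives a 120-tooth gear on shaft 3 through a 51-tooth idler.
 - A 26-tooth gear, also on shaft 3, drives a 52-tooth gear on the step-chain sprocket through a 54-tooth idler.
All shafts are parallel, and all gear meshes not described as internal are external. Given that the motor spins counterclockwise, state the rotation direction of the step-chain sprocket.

the motor → shaft 2: internal mesh, same direction → CCW.
shaft 2 → shaft 3: driver → idler → driven is 2 external meshes, 2 reversals → CCW.
shaft 3 → the step-chain sprocket: driver → idler → driven is 2 external meshes, 2 reversals → CCW.
4 reversals in total — an even number — so the step-chain sprocket turns the same way as the motor.

counterclockwise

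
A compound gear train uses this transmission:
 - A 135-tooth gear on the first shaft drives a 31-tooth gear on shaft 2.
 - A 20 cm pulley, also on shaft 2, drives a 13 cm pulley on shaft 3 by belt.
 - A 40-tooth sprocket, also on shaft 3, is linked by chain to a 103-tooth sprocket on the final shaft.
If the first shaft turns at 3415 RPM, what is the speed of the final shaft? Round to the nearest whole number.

8885 RPM

the first shaft → shaft 2 (gear mesh, 31/135): 3415 ÷ 0.22963 = 14872 RPM
shaft 2 → shaft 3 (belt, 13/20): 14872 ÷ 0.65 = 22880 RPM
shaft 3 → the final shaft (chain, 103/40): 22880 ÷ 2.575 = 8885.3 RPM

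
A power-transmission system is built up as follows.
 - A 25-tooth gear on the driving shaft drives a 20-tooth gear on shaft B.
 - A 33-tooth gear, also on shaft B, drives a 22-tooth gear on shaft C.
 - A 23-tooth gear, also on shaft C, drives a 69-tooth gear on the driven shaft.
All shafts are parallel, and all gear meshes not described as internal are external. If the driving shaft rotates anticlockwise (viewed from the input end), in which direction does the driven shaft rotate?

clockwise

the driving shaft → shaft B: external mesh, 1 reversal → CW.
shaft B → shaft C: external mesh, 1 reversal → CCW.
shaft C → the driven shaft: external mesh, 1 reversal → CW.
3 reversals in total — an odd number — so the driven shaft turns opposite to the driving shaft.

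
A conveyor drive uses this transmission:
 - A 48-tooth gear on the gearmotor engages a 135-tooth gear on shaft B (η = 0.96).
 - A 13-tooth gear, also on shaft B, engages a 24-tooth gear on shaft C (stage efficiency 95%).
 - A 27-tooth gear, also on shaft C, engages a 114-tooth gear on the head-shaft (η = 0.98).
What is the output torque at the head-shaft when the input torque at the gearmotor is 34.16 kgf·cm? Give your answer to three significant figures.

After the gear mesh (135/48): 34.16 × 2.8125 × 0.96 = 92.232 kgf·cm
After the gear mesh (24/13): 92.232 × 1.8462 × 0.95 = 161.76 kgf·cm
After the gear mesh (114/27): 161.76 × 4.2222 × 0.98 = 669.33 kgf·cm

669 kgf·cm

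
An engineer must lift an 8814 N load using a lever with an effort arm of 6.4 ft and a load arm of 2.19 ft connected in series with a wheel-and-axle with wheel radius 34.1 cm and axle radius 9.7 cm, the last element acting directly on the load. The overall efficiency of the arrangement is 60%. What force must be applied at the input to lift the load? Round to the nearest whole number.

Lever MA = effort arm / load arm = 6.4/2.19 = 2.9224.
Wheel-and-axle MA = R/r = 34.1/9.7 = 3.5155.
Combined ideal MA = 2.9224 × 3.5155 = 10.274.
Actual MA = 10.274 × 0.60 = 6.1641.
Effort = load / actual MA = 8814 / 6.1641 = 1429.9 N.

1430 N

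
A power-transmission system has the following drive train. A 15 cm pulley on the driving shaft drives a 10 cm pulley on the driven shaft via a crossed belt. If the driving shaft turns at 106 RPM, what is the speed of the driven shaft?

159 RPM

Belt: ratio = 10/15 = 0.66667, so the driven shaft turns at 106 / 0.66667 = 159 RPM.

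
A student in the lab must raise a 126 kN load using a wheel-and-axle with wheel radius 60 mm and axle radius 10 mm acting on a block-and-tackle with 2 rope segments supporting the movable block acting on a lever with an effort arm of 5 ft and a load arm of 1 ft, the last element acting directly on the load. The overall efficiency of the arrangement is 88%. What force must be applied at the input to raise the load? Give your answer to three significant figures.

Wheel-and-axle MA = R/r = 60/10 = 6.
Block-and-tackle MA = number of supporting rope parts = 2.
Lever MA = effort arm / load arm = 5/1 = 5.
Combined ideal MA = 6 × 2 × 5 = 60.
Actual MA = 60 × 0.88 = 52.8.
Effort = load / actual MA = 126 / 52.8 = 2.3864 kN.

2.39 kN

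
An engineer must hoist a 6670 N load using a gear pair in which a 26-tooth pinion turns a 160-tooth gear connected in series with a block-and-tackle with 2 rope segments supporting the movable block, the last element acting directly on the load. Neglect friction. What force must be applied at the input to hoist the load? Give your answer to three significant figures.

542 N

Gear pair MA = 160/26 = 6.1538.
Block-and-tackle MA = number of supporting rope parts = 2.
Combined ideal MA = 6.1538 × 2 = 12.308.
Effort = load / MA = 6670 / 12.308 = 541.94 N.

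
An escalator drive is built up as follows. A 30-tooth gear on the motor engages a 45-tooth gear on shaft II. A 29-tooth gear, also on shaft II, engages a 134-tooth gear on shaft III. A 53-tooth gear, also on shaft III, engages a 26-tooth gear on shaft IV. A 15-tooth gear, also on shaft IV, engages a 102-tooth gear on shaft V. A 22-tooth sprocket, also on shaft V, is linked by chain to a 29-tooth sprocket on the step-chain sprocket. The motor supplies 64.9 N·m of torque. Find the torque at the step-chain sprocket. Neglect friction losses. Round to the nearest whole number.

1978 N·m

gear mesh 45/30 = 1.5 → τ = 64.9·1.5 = 97.35 N·m
gear mesh 134/29 = 4.6207 → τ = 97.35·4.6207 = 449.82 N·m
gear mesh 26/53 = 0.49057 → τ = 449.82·0.49057 = 220.67 N·m
gear mesh 102/15 = 6.8 → τ = 220.67·6.8 = 1500.5 N·m
chain 29/22 = 1.3182 → τ = 1500.5·1.3182 = 1978 N·m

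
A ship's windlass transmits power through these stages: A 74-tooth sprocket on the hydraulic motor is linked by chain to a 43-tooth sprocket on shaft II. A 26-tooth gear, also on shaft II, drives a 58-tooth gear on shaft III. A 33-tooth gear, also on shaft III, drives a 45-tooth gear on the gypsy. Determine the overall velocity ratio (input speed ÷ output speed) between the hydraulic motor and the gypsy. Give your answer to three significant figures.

1.77

Each stage contributes driven/driver: chain 43/74 = 0.58108, gear mesh 58/26 = 2.2308, gear mesh 45/33 = 1.3636.
Overall: 0.58108 × 2.2308 × 1.3636 = 1.7676.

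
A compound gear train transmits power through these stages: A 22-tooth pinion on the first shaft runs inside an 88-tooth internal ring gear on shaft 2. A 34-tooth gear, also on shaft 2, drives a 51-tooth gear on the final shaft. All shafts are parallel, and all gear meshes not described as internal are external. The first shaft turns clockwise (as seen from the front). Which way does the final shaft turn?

counterclockwise

the first shaft → shaft 2: internal mesh, same direction → CW.
shaft 2 → the final shaft: external mesh, 1 reversal → CCW.
1 reversal in total — an odd number — so the final shaft turns opposite to the first shaft.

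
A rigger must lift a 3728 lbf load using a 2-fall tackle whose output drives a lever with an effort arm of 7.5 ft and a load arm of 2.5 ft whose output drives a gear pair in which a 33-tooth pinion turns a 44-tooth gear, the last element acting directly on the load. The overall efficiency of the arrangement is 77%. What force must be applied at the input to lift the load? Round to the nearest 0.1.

Block-and-tackle MA = number of supporting rope parts = 2.
Lever MA = effort arm / load arm = 7.5/2.5 = 3.
Gear pair MA = 44/33 = 1.3333.
Combined ideal MA = 2 × 3 × 1.3333 = 8.
Actual MA = 8 × 0.77 = 6.16.
Effort = load / actual MA = 3728 / 6.16 = 605.19 lbf.

605.2 lbf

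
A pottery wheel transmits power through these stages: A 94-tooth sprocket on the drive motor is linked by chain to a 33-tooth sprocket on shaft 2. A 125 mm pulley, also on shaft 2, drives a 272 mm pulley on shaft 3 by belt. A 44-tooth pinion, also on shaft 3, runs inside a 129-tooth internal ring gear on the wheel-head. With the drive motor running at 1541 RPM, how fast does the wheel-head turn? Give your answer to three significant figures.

688 RPM

chain 33/94 = 0.35106 → 1541/0.35106 = 4389.5 RPM
belt 272/125 = 2.176 → 4389.5/2.176 = 2017.2 RPM
internal gear 129/44 = 2.9318 → 2017.2/2.9318 = 688.05 RPM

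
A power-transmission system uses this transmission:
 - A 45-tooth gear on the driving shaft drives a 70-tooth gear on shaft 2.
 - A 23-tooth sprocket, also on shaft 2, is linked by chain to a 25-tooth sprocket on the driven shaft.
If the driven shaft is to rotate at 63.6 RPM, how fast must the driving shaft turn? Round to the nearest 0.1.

107.5 RPM

Overall ratio R = 1.5556 × 1.087 = 1.6908.
Required input speed = output speed × R = 63.6 × 1.6908 = 107.54 RPM.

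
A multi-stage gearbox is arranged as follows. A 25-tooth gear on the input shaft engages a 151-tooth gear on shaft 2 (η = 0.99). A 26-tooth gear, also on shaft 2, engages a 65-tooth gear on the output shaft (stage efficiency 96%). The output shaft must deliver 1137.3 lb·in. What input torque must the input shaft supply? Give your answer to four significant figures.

Overall ratio R = 6.04 × 2.5 = 15.1; overall efficiency η = 0.99 × 0.96 = 0.9504.
Input torque = output torque / (R × η) = 1137.3 / (15.1 × 0.9504) = 79.249 lb·in.

79.25 lb·in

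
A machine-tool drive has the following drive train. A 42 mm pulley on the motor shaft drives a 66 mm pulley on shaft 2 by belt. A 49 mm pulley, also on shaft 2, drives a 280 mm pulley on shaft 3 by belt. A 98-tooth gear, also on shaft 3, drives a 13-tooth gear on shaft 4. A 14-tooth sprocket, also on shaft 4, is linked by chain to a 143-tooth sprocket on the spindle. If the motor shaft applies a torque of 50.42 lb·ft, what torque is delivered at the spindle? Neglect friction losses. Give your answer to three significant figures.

613 lb·ft

Belt: ratio = 66/42 = 1.5714; torque at shaft 2 = 50.42 × 1.5714 = 79.231 lb·ft.
Belt: ratio = 280/49 = 5.7143; torque at shaft 3 = 79.231 × 5.7143 = 452.75 lb·ft.
Gear mesh: ratio = 13/98 = 0.13265; torque at shaft 4 = 452.75 × 0.13265 = 60.059 lb·ft.
Chain: ratio = 143/14 = 10.214; torque at the spindle = 60.059 × 10.214 = 613.46 lb·ft.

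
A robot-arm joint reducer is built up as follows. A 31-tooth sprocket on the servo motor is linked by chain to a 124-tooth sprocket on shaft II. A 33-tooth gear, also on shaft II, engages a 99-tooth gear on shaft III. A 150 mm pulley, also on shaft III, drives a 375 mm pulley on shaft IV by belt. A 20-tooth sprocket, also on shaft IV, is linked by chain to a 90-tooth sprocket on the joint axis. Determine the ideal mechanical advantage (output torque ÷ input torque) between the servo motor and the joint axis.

135

Each stage contributes driven/driver: chain 124/31 = 4, gear mesh 99/33 = 3, belt 375/150 = 2.5, chain 90/20 = 4.5.
Overall: 4 × 3 × 2.5 × 4.5 = 135.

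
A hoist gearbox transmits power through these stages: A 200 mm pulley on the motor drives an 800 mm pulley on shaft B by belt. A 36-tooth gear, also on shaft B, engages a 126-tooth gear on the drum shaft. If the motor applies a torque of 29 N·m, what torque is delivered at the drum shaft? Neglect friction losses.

406 N·m

Belt: ratio = 800/200 = 4; torque at shaft B = 29 × 4 = 116 N·m.
Gear mesh: ratio = 126/36 = 3.5; torque at the drum shaft = 116 × 3.5 = 406 N·m.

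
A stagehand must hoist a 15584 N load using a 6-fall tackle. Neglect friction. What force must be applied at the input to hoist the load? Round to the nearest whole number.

Block-and-tackle MA = number of supporting rope parts = 6.
Effort = load / MA = 15584 / 6 = 2597.3 N.

2597 N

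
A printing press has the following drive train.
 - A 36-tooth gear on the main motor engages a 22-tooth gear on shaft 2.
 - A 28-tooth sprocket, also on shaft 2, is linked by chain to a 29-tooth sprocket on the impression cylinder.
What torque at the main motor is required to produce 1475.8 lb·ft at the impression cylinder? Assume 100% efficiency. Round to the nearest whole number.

2332 lb·ft

Overall ratio R = 0.61111 × 1.0357 = 0.63294.
Input torque = output torque / R = 1475.8 / 0.63294 = 2331.7 lb·ft.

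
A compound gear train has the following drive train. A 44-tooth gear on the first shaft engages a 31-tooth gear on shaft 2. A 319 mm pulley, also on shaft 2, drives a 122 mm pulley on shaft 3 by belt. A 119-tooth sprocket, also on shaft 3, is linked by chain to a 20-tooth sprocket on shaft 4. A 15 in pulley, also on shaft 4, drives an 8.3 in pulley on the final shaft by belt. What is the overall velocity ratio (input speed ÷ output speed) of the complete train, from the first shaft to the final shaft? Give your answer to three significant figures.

Each stage contributes driven/driver: gear mesh 31/44 = 0.70455, belt 122/319 = 0.38245, chain 20/119 = 0.16807, belt 8.3/15 = 0.55333.
Overall: 0.70455 × 0.38245 × 0.16807 × 0.55333 = 0.025058.

0.0251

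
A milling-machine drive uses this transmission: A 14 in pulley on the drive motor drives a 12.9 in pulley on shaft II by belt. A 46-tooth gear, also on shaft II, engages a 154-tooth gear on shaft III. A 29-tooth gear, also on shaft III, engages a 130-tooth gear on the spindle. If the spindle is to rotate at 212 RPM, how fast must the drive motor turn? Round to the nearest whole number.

2932 RPM

Overall ratio R = 0.92143 × 3.3478 × 4.4828 = 13.828.
Required input speed = output speed × R = 212 × 13.828 = 2931.6 RPM.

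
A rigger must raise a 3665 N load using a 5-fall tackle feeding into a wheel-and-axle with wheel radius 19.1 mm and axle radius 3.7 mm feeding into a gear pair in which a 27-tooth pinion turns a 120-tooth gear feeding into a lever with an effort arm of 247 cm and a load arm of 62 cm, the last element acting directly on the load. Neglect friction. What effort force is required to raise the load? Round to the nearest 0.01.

Block-and-tackle MA = number of supporting rope parts = 5.
Wheel-and-axle MA = R/r = 19.1/3.7 = 5.1622.
Gear pair MA = 120/27 = 4.4444.
Lever MA = effort arm / load arm = 247/62 = 3.9839.
Combined ideal MA = 5 × 5.1622 × 4.4444 × 3.9839 = 457.01.
Effort = load / MA = 3665 / 457.01 = 8.0195 N.

8.02 N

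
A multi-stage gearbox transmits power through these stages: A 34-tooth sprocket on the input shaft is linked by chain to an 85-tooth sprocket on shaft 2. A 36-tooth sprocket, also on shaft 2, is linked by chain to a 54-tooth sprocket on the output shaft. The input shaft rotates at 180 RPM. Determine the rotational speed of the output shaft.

Chain: ratio = 85/34 = 2.5, so shaft 2 turns at 180 / 2.5 = 72 RPM.
Chain: ratio = 54/36 = 1.5, so the output shaft turns at 72 / 1.5 = 48 RPM.

48 RPM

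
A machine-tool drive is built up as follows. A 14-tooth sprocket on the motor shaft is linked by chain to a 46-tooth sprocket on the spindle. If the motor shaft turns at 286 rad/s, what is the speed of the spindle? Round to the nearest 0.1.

87.0 rad/s

the motor shaft → the spindle (chain, 46/14): 286 ÷ 3.2857 = 87.043 rad/s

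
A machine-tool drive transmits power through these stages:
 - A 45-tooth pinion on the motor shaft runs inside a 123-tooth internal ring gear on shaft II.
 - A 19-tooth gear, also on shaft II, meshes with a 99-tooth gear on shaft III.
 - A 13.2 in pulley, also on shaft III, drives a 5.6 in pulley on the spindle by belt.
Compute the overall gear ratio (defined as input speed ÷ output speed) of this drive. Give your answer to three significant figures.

6.04

Each stage contributes driven/driver: internal gear 123/45 = 2.7333, gear mesh 99/19 = 5.2105, belt 5.6/13.2 = 0.42424.
Overall: 2.7333 × 5.2105 × 0.42424 = 6.0421.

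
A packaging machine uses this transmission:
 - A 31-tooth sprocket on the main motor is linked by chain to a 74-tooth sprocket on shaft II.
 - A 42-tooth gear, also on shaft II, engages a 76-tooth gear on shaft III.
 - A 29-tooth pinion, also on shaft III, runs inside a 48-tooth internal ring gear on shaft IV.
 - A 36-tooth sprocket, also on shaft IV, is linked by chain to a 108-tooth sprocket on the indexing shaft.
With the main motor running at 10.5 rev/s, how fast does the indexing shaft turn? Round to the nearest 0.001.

0.490 rev/s

Chain: ratio = 74/31 = 2.3871, so shaft II turns at 10.5 / 2.3871 = 4.3986 rev/s.
Gear mesh: ratio = 76/42 = 1.8095, so shaft III turns at 4.3986 / 1.8095 = 2.4308 rev/s.
Internal gear: ratio = 48/29 = 1.6552, so shaft IV turns at 2.4308 / 1.6552 = 1.4686 rev/s.
Chain: ratio = 108/36 = 3, so the indexing shaft turns at 1.4686 / 3 = 0.48954 rev/s.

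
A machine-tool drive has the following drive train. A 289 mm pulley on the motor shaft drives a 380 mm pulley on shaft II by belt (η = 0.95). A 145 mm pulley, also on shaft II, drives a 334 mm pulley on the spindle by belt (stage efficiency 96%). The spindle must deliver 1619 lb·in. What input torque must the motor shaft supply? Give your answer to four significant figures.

586.1 lb·in

Overall ratio R = 1.3149 × 2.3034 = 3.0288; overall efficiency η = 0.95 × 0.96 = 0.9120.
Input torque = output torque / (R × η) = 1619 / (3.0288 × 0.9120) = 586.12 lb·in.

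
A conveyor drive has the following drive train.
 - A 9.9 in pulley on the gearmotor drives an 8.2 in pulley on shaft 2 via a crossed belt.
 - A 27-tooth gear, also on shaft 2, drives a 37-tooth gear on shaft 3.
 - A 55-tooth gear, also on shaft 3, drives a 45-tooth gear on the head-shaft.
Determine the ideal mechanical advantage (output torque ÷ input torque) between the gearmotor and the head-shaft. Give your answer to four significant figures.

0.9287

Each stage contributes driven/driver: belt 8.2/9.9 = 0.82828, gear mesh 37/27 = 1.3704, gear mesh 45/55 = 0.81818.
Overall: 0.82828 × 1.3704 × 0.81818 = 0.92868.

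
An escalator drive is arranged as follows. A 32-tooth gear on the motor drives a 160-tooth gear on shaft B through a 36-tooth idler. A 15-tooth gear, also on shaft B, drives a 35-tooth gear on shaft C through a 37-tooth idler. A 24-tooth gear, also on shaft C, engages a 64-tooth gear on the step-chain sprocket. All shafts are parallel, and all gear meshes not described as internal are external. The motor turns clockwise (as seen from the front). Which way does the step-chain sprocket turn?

the motor → shaft B: driver → idler → driven is 2 external meshes, 2 reversals → CW.
shaft B → shaft C: driver → idler → driven is 2 external meshes, 2 reversals → CW.
shaft C → the step-chain sprocket: external mesh, 1 reversal → CCW.
5 reversals in total — an odd number — so the step-chain sprocket turns opposite to the motor.

counterclockwise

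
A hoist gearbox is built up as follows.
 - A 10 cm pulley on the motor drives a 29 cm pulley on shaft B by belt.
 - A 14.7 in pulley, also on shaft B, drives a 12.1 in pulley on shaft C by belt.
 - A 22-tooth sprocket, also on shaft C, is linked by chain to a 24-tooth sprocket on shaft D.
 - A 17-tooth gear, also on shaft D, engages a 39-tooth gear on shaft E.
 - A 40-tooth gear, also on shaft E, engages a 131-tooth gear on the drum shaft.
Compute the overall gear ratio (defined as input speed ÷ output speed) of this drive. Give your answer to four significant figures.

Each stage contributes driven/driver: belt 29/10 = 2.9, belt 12.1/14.7 = 0.82313, chain 24/22 = 1.0909, gear mesh 39/17 = 2.2941, gear mesh 131/40 = 3.275.
Overall: 2.9 × 0.82313 × 1.0909 × 2.2941 × 3.275 = 19.565.

19.57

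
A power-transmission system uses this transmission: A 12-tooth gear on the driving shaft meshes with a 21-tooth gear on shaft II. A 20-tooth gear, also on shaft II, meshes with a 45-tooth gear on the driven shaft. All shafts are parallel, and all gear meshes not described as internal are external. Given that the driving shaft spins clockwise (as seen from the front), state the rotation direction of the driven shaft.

clockwise

the driving shaft → shaft II: external mesh, 1 reversal → CCW.
shaft II → the driven shaft: external mesh, 1 reversal → CW.
2 reversals in total — an even number — so the driven shaft turns the same way as the driving shaft.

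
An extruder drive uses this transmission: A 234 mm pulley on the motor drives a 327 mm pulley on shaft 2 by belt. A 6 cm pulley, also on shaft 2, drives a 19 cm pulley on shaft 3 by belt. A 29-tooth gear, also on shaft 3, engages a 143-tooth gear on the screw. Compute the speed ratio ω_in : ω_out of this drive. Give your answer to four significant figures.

Each stage contributes driven/driver: belt 327/234 = 1.3974, belt 19/6 = 3.1667, gear mesh 143/29 = 4.931.
Overall: 1.3974 × 3.1667 × 4.931 = 21.821.

21.82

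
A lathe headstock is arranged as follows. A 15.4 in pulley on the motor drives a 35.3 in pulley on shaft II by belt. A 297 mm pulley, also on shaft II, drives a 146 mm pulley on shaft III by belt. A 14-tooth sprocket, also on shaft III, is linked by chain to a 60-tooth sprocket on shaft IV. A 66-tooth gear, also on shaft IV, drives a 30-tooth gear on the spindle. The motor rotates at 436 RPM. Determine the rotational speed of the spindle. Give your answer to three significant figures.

the motor → shaft II (belt, 35.3/15.4): 436 ÷ 2.2922 = 190.21 RPM
shaft II → shaft III (belt, 146/297): 190.21 ÷ 0.49158 = 386.93 RPM
shaft III → shaft IV (chain, 60/14): 386.93 ÷ 4.2857 = 90.284 RPM
shaft IV → the spindle (gear mesh, 30/66): 90.284 ÷ 0.45455 = 198.63 RPM

199 RPM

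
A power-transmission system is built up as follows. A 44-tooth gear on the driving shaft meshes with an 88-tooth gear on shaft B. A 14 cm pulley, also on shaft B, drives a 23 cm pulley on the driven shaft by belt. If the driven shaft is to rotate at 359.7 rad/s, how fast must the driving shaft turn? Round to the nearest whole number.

1182 rad/s

Overall ratio R = 2 × 1.6429 = 3.2857.
Required input speed = output speed × R = 359.7 × 3.2857 = 1181.9 rad/s.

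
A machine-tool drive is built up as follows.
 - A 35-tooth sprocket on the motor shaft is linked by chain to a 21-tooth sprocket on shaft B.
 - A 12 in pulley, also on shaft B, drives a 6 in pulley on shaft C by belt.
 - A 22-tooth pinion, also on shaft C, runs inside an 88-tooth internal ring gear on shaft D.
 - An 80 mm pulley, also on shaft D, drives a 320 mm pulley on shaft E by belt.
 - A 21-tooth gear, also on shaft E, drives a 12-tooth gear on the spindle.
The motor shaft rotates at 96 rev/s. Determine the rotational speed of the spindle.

the motor shaft → shaft B (chain, 21/35): 96 ÷ 0.6 = 160 rev/s
shaft B → shaft C (belt, 6/12): 160 ÷ 0.5 = 320 rev/s
shaft C → shaft D (internal gear, 88/22): 320 ÷ 4 = 80 rev/s
shaft D → shaft E (belt, 320/80): 80 ÷ 4 = 20 rev/s
shaft E → the spindle (gear mesh, 12/21): 20 ÷ 0.57143 = 35 rev/s

35 rev/s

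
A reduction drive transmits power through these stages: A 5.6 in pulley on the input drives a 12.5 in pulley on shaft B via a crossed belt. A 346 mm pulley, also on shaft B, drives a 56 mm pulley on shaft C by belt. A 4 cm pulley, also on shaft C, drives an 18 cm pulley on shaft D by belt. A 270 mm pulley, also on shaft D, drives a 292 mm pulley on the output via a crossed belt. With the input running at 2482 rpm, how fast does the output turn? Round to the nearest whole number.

1412 rpm

Belt: ratio = 12.5/5.6 = 2.2321, so shaft B turns at 2482 / 2.2321 = 1111.9 rpm.
Belt: ratio = 56/346 = 0.16185, so shaft C turns at 1111.9 / 0.16185 = 6870.2 rpm.
Belt: ratio = 18/4 = 4.5, so shaft D turns at 6870.2 / 4.5 = 1526.7 rpm.
Belt: ratio = 292/270 = 1.0815, so the output turns at 1526.7 / 1.0815 = 1411.7 rpm.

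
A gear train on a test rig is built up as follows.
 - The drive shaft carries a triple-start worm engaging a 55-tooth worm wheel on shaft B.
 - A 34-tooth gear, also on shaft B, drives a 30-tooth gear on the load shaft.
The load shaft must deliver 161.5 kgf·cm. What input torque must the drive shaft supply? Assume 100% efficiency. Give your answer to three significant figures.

Overall ratio R = 18.333 × 0.88235 = 16.176.
Input torque = output torque / R = 161.5 / 16.176 = 9.9836 kgf·cm.

9.98 kgf·cm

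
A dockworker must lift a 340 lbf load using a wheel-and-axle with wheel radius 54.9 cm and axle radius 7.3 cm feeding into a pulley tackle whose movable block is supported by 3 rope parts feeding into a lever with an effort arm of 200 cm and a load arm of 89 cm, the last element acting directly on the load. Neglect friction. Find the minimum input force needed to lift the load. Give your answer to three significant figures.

Wheel-and-axle MA = R/r = 54.9/7.3 = 7.5205.
Block-and-tackle MA = number of supporting rope parts = 3.
Lever MA = effort arm / load arm = 200/89 = 2.2472.
Combined ideal MA = 7.5205 × 3 × 2.2472 = 50.7.
Effort = load / MA = 340 / 50.7 = 6.7061 lbf.

6.71 lbf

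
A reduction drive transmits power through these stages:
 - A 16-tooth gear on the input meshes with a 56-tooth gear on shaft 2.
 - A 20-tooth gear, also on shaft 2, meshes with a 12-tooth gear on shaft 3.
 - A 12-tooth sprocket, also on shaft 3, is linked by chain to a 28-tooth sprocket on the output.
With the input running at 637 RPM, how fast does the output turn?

130 RPM

Gear mesh: ratio = 56/16 = 3.5, so shaft 2 turns at 637 / 3.5 = 182 RPM.
Gear mesh: ratio = 12/20 = 0.6, so shaft 3 turns at 182 / 0.6 = 303.33 RPM.
Chain: ratio = 28/12 = 2.3333, so the output turns at 303.33 / 2.3333 = 130 RPM.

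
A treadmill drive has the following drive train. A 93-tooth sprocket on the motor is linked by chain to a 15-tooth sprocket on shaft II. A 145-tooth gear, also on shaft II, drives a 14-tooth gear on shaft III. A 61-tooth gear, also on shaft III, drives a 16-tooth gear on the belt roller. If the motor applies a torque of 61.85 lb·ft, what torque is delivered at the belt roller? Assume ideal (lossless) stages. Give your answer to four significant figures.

0.2526 lb·ft

After the chain (15/93): 61.85 × 0.16129 = 9.9758 lb·ft
After the gear mesh (14/145): 9.9758 × 0.096552 = 0.96318 lb·ft
After the gear mesh (16/61): 0.96318 × 0.2623 = 0.25264 lb·ft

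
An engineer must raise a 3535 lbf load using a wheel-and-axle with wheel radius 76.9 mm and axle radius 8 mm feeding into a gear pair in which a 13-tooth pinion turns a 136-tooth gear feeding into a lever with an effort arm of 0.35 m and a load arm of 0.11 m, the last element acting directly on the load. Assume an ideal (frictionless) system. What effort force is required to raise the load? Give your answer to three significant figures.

11.0 lbf

Wheel-and-axle MA = R/r = 76.9/8 = 9.6125.
Gear pair MA = 136/13 = 10.462.
Lever MA = effort arm / load arm = 0.35/0.11 = 3.1818.
Combined ideal MA = 9.6125 × 10.462 × 3.1818 = 319.97.
Effort = load / MA = 3535 / 319.97 = 11.048 lbf.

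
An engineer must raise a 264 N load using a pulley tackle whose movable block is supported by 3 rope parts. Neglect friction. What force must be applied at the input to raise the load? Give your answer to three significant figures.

88.0 N

Block-and-tackle MA = number of supporting rope parts = 3.
Effort = load / MA = 264 / 3 = 88 N.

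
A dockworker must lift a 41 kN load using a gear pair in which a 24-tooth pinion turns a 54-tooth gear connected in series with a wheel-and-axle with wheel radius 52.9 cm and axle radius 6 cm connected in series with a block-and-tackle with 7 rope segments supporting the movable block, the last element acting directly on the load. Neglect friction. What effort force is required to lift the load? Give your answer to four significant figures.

0.2953 kN

Gear pair MA = 54/24 = 2.25.
Wheel-and-axle MA = R/r = 52.9/6 = 8.8167.
Block-and-tackle MA = number of supporting rope parts = 7.
Combined ideal MA = 2.25 × 8.8167 × 7 = 138.86.
Effort = load / MA = 41 / 138.86 = 0.29526 kN.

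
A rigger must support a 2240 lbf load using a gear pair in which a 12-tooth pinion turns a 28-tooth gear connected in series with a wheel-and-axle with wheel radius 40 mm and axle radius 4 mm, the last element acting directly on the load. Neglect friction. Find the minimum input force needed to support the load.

Gear pair MA = 28/12 = 2.3333.
Wheel-and-axle MA = R/r = 40/4 = 10.
Combined ideal MA = 2.3333 × 10 = 23.333.
Effort = load / MA = 2240 / 23.333 = 96 lbf.

96 lbf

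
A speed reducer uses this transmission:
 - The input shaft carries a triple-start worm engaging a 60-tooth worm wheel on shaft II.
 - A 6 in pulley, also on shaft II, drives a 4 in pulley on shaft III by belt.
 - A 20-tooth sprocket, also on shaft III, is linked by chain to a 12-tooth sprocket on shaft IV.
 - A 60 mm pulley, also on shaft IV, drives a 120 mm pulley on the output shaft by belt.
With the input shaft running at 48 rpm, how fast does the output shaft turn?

3 rpm

worm 60/3 = 20 → 48/20 = 2.4 rpm
belt 4/6 = 0.66667 → 2.4/0.66667 = 3.6 rpm
chain 12/20 = 0.6 → 3.6/0.6 = 6 rpm
belt 120/60 = 2 → 6/2 = 3 rpm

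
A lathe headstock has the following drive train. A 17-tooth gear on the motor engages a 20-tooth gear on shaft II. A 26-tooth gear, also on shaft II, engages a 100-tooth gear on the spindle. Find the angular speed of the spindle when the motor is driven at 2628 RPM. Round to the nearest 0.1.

580.8 RPM

gear mesh 20/17 = 1.1765 → 2628/1.1765 = 2233.8 RPM
gear mesh 100/26 = 3.8462 → 2233.8/3.8462 = 580.79 RPM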